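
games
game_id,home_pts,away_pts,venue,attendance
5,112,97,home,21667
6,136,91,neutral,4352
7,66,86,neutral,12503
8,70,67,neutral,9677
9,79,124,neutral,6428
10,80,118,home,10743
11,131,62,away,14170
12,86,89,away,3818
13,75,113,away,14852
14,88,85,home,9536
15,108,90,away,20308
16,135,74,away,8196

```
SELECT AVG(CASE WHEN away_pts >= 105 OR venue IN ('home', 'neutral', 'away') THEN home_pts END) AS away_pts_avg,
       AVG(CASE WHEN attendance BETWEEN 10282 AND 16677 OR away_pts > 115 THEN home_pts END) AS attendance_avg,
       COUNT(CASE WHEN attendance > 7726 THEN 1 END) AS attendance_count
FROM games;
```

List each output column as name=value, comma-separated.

[away_pts_avg: away_pts >= 105 OR venue IN ('home', 'neutral', 'away')]
game_id=5: ✓ → 112
game_id=6: ✓ → 136
game_id=7: ✓ → 66
game_id=8: ✓ → 70
game_id=9: ✓ → 79
game_id=10: ✓ → 80
game_id=11: ✓ → 131
game_id=12: ✓ → 86
game_id=13: ✓ → 75
game_id=14: ✓ → 88
game_id=15: ✓ → 108
game_id=16: ✓ → 135
away_pts_avg = (112 + 136 + 66 + 70 + 79 + 80 + 131 + 86 + 75 + 88 + 108 + 135) / 12 = 97.1666666667
—
[attendance_avg: attendance BETWEEN 10282 AND 16677 OR away_pts > 115]
game_id=5: ✗
game_id=6: ✗
game_id=7: ✓ → 66
game_id=8: ✗
game_id=9: ✓ → 79
game_id=10: ✓ → 80
game_id=11: ✓ → 131
game_id=12: ✗
game_id=13: ✓ → 75
game_id=14: ✗
game_id=15: ✗
game_id=16: ✗
attendance_avg = (66 + 79 + 80 + 131 + 75) / 5 = 86.2
—
[attendance_count: attendance > 7726]
game_id=5: ✓ → 1
game_id=6: ✗
game_id=7: ✓ → 1
game_id=8: ✓ → 1
game_id=9: ✗
game_id=10: ✓ → 1
game_id=11: ✓ → 1
game_id=12: ✗
game_id=13: ✓ → 1
game_id=14: ✓ → 1
game_id=15: ✓ → 1
game_id=16: ✓ → 1
attendance_count = COUNT(1, 1, 1, 1, 1, 1, 1, 1, 1) = 9

away_pts_avg=97.1666666667, attendance_avg=86.2, attendance_count=9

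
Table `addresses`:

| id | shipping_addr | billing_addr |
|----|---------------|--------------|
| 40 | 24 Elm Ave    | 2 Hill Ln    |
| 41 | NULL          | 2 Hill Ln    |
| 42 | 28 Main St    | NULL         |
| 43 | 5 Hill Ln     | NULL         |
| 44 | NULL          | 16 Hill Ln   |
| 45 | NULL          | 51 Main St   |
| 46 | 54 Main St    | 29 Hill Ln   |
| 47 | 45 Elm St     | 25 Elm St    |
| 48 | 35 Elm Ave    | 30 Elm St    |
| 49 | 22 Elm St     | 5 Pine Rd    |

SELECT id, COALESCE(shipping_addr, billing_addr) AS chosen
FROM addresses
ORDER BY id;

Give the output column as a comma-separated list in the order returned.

24 Elm Ave, 2 Hill Ln, 28 Main St, 5 Hill Ln, 16 Hill Ln, 51 Main St, 54 Main St, 45 Elm St, 35 Elm Ave, 22 Elm St

id=40: shipping_addr=24 Elm Ave → 24 Elm Ave
id=41: shipping_addr=NULL, billing_addr=2 Hill Ln → 2 Hill Ln
id=42: shipping_addr=28 Main St → 28 Main St
id=43: shipping_addr=5 Hill Ln → 5 Hill Ln
id=44: shipping_addr=NULL, billing_addr=16 Hill Ln → 16 Hill Ln
id=45: shipping_addr=NULL, billing_addr=51 Main St → 51 Main St
id=46: shipping_addr=54 Main St → 54 Main St
id=47: shipping_addr=45 Elm St → 45 Elm St
id=48: shipping_addr=35 Elm Ave → 35 Elm Ave
id=49: shipping_addr=22 Elm St → 22 Elm St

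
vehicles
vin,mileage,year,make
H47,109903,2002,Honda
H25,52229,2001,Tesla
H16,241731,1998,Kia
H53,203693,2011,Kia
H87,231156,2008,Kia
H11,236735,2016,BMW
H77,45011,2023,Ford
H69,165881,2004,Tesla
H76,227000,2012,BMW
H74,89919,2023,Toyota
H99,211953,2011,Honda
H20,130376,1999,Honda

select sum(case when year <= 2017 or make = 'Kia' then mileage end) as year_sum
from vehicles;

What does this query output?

vin=H47: ✓ → 109903
vin=H25: ✓ → 52229
vin=H16: ✓ → 241731
vin=H53: ✓ → 203693
vin=H87: ✓ → 231156
vin=H11: ✓ → 236735
vin=H77: ✗
vin=H69: ✓ → 165881
vin=H76: ✓ → 227000
vin=H74: ✗
vin=H99: ✓ → 211953
vin=H20: ✓ → 130376
year_sum = 109903 + 52229 + 241731 + 203693 + 231156 + 236735 + 165881 + 227000 + 211953 + 130376 = 1810657

1810657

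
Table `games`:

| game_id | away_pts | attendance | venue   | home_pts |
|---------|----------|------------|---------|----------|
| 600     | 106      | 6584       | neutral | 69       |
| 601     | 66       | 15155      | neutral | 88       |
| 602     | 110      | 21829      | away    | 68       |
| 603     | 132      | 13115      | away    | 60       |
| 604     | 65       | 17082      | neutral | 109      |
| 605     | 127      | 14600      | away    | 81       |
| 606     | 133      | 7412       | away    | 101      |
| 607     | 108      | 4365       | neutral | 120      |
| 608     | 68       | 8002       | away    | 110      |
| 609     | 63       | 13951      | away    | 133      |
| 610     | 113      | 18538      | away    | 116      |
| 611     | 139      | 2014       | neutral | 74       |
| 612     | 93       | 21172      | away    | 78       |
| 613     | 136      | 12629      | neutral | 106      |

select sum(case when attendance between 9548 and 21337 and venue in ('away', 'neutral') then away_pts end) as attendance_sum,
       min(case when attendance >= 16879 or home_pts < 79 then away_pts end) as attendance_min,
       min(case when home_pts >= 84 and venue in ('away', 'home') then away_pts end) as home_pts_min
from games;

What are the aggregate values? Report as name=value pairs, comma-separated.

[attendance_sum: attendance between 9548 and 21337 and venue in ('away', 'neutral')]
game_id=600: ✗
game_id=601: ✓ → 66
game_id=602: ✗
game_id=603: ✓ → 132
game_id=604: ✓ → 65
game_id=605: ✓ → 127
game_id=606: ✗
game_id=607: ✗
game_id=608: ✗
game_id=609: ✓ → 63
game_id=610: ✓ → 113
game_id=611: ✗
game_id=612: ✓ → 93
game_id=613: ✓ → 136
attendance_sum = 66 + 132 + 65 + 127 + 63 + 113 + 93 + 136 = 795
—
[attendance_min: attendance >= 16879 or home_pts < 79]
game_id=600: ✓ → 106
game_id=601: ✗
game_id=602: ✓ → 110
game_id=603: ✓ → 132
game_id=604: ✓ → 65
game_id=605: ✗
game_id=606: ✗
game_id=607: ✗
game_id=608: ✗
game_id=609: ✗
game_id=610: ✓ → 113
game_id=611: ✓ → 139
game_id=612: ✓ → 93
game_id=613: ✗
attendance_min = MIN(106, 110, 132, 65, 113, 139, 93) = 65
—
[home_pts_min: home_pts >= 84 and venue in ('away', 'home')]
game_id=600: ✗
game_id=601: ✗
game_id=602: ✗
game_id=603: ✗
game_id=604: ✗
game_id=605: ✗
game_id=606: ✓ → 133
game_id=607: ✗
game_id=608: ✓ → 68
game_id=609: ✓ → 63
game_id=610: ✓ → 113
game_id=611: ✗
game_id=612: ✗
game_id=613: ✗
home_pts_min = MIN(133, 68, 63, 113) = 63

attendance_sum=795, attendance_min=65, home_pts_min=63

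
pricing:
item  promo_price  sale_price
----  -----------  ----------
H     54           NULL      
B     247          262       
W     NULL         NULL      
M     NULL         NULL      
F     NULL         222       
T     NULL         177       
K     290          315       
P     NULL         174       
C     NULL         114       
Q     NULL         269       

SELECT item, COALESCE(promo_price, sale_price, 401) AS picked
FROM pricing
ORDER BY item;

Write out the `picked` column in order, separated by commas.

item=B: promo_price=247 → 247
item=C: promo_price=NULL, sale_price=114 → 114
item=F: promo_price=NULL, sale_price=222 → 222
item=H: promo_price=54 → 54
item=K: promo_price=290 → 290
item=M: promo_price=NULL, sale_price=NULL, → literal 401 → 401
item=P: promo_price=NULL, sale_price=174 → 174
item=Q: promo_price=NULL, sale_price=269 → 269
item=T: promo_price=NULL, sale_price=177 → 177
item=W: promo_price=NULL, sale_price=NULL, → literal 401 → 401

247, 114, 222, 54, 290, 401, 174, 269, 177, 401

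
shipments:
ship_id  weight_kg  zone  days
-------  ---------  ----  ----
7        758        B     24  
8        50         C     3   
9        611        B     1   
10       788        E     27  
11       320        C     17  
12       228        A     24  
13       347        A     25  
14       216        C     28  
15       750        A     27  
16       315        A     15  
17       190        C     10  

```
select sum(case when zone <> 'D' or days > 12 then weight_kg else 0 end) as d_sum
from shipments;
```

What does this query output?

4573

ship_id=7: ✓ → 758
ship_id=8: ✓ → 50
ship_id=9: ✓ → 611
ship_id=10: ✓ → 788
ship_id=11: ✓ → 320
ship_id=12: ✓ → 228
ship_id=13: ✓ → 347
ship_id=14: ✓ → 216
ship_id=15: ✓ → 750
ship_id=16: ✓ → 315
ship_id=17: ✓ → 190
d_sum = 758 + 50 + 611 + 788 + 320 + 228 + 347 + 216 + 750 + 315 + 190 = 4573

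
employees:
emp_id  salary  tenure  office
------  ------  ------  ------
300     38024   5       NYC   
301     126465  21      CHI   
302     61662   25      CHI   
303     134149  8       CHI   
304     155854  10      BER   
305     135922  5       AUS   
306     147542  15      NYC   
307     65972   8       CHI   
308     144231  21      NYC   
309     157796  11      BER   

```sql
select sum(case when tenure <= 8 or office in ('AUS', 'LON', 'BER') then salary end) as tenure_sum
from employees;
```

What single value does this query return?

emp_id=300: ✓ → 38024
emp_id=301: ✗
emp_id=302: ✗
emp_id=303: ✓ → 134149
emp_id=304: ✓ → 155854
emp_id=305: ✓ → 135922
emp_id=306: ✗
emp_id=307: ✓ → 65972
emp_id=308: ✗
emp_id=309: ✓ → 157796
tenure_sum = 38024 + 134149 + 155854 + 135922 + 65972 + 157796 = 687717

687717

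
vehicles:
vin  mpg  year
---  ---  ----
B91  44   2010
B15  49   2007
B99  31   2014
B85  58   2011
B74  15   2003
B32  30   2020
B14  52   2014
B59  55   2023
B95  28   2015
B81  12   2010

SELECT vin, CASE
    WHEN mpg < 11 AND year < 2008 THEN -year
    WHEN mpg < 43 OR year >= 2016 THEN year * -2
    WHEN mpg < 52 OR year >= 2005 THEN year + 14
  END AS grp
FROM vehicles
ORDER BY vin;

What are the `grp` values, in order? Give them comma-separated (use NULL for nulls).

vin=B14: mpg < 52 OR year >= 2005 → 2028
vin=B15: mpg < 52 OR year >= 2005 → 2021
vin=B32: mpg < 43 OR year >= 2016 → -4040
vin=B59: mpg < 43 OR year >= 2016 → -4046
vin=B74: mpg < 43 OR year >= 2016 → -4006
vin=B81: mpg < 43 OR year >= 2016 → -4020
vin=B85: mpg < 52 OR year >= 2005 → 2025
vin=B91: mpg < 52 OR year >= 2005 → 2024
vin=B95: mpg < 43 OR year >= 2016 → -4030
vin=B99: mpg < 43 OR year >= 2016 → -4028

2028, 2021, -4040, -4046, -4006, -4020, 2025, 2024, -4030, -4028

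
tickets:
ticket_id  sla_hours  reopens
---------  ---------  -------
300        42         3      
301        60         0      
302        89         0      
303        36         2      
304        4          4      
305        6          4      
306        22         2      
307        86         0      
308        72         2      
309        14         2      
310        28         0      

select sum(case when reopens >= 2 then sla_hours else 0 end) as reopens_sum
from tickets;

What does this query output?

ticket_id=300: ✓ → 42
ticket_id=301: ✗
ticket_id=302: ✗
ticket_id=303: ✓ → 36
ticket_id=304: ✓ → 4
ticket_id=305: ✓ → 6
ticket_id=306: ✓ → 22
ticket_id=307: ✗
ticket_id=308: ✓ → 72
ticket_id=309: ✓ → 14
ticket_id=310: ✗
reopens_sum = 42 + 36 + 4 + 6 + 22 + 72 + 14 = 196

196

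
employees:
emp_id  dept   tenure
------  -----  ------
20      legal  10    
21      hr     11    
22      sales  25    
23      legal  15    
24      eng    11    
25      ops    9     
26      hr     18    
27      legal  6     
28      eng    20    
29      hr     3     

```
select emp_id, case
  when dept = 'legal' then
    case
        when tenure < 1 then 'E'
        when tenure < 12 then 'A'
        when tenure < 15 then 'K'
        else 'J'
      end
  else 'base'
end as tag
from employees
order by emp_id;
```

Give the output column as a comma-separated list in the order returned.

emp_id=20: dept='legal' → inner[tenure < 12] → A
emp_id=21: dept='hr' → outer ELSE → base
emp_id=22: dept='sales' → outer ELSE → base
emp_id=23: dept='legal' → inner[ELSE] → J
emp_id=24: dept='eng' → outer ELSE → base
emp_id=25: dept='ops' → outer ELSE → base
emp_id=26: dept='hr' → outer ELSE → base
emp_id=27: dept='legal' → inner[tenure < 12] → A
emp_id=28: dept='eng' → outer ELSE → base
emp_id=29: dept='hr' → outer ELSE → base

A, base, base, J, base, base, base, A, base, base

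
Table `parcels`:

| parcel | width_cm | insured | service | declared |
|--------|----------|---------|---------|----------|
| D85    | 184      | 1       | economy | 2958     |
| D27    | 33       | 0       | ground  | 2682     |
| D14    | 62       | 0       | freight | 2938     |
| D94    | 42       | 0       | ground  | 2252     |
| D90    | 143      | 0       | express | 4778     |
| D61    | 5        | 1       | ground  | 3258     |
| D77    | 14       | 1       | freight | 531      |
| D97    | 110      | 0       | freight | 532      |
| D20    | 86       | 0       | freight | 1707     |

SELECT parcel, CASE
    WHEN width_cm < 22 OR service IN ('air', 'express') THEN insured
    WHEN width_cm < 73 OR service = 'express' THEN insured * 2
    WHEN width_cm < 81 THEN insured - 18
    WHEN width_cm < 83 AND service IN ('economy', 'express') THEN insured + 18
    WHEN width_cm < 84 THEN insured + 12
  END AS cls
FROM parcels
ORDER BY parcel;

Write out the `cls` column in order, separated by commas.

0, NULL, 0, 1, 1, NULL, 0, 0, NULL

parcel=D14: width_cm < 73 OR service = 'express' → 0
parcel=D20: (no match → NULL) → NULL
parcel=D27: width_cm < 73 OR service = 'express' → 0
parcel=D61: width_cm < 22 OR service IN ('air', 'express') → 1
parcel=D77: width_cm < 22 OR service IN ('air', 'express') → 1
parcel=D85: (no match → NULL) → NULL
parcel=D90: width_cm < 22 OR service IN ('air', 'express') → 0
parcel=D94: width_cm < 73 OR service = 'express' → 0
parcel=D97: (no match → NULL) → NULL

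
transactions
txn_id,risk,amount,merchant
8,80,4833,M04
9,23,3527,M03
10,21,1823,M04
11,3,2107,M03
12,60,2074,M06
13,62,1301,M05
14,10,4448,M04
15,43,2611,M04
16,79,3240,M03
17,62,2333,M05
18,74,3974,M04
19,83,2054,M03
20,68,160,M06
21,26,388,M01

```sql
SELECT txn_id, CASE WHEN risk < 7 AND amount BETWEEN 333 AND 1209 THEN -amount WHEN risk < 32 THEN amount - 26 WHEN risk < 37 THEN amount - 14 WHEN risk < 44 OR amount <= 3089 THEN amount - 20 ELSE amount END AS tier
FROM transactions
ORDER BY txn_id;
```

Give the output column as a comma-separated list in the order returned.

4833, 3501, 1797, 2081, 2054, 1281, 4422, 2591, 3240, 2313, 3974, 2034, 140, 362

txn_id=8: ELSE → 4833
txn_id=9: risk < 32 → 3501
txn_id=10: risk < 32 → 1797
txn_id=11: risk < 32 → 2081
txn_id=12: risk < 44 OR amount <= 3089 → 2054
txn_id=13: risk < 44 OR amount <= 3089 → 1281
txn_id=14: risk < 32 → 4422
txn_id=15: risk < 44 OR amount <= 3089 → 2591
txn_id=16: ELSE → 3240
txn_id=17: risk < 44 OR amount <= 3089 → 2313
txn_id=18: ELSE → 3974
txn_id=19: risk < 44 OR amount <= 3089 → 2034
txn_id=20: risk < 44 OR amount <= 3089 → 140
txn_id=21: risk < 32 → 362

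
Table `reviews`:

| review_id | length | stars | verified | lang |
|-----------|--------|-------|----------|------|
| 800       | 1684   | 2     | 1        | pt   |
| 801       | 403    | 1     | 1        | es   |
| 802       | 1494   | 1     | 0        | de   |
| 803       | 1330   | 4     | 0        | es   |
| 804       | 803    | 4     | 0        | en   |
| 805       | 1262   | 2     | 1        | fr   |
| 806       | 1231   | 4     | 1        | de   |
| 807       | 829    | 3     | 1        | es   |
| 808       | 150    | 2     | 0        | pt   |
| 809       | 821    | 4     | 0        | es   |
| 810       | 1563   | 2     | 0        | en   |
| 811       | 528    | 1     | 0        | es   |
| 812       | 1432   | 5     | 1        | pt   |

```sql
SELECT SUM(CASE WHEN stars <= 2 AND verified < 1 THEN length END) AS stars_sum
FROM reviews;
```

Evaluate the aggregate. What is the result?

3735

review_id=800: ✗
review_id=801: ✗
review_id=802: ✓ → 1494
review_id=803: ✗
review_id=804: ✗
review_id=805: ✗
review_id=806: ✗
review_id=807: ✗
review_id=808: ✓ → 150
review_id=809: ✗
review_id=810: ✓ → 1563
review_id=811: ✓ → 528
review_id=812: ✗
stars_sum = 1494 + 150 + 1563 + 528 = 3735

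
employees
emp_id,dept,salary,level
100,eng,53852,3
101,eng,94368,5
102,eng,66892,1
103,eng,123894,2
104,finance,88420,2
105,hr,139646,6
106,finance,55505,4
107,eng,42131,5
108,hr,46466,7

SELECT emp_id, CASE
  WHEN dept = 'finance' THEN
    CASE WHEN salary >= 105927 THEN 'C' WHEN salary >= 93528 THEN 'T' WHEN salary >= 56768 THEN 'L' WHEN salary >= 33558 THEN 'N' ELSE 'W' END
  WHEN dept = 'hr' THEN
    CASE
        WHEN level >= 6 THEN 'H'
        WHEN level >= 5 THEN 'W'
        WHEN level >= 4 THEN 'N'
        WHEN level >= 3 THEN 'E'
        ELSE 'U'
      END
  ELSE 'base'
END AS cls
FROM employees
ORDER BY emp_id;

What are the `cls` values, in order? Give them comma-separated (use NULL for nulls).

base, base, base, base, L, H, N, base, H

emp_id=100: dept='eng' → outer ELSE → base
emp_id=101: dept='eng' → outer ELSE → base
emp_id=102: dept='eng' → outer ELSE → base
emp_id=103: dept='eng' → outer ELSE → base
emp_id=104: dept='finance' → inner[salary >= 56768] → L
emp_id=105: dept='hr' → inner[level >= 6] → H
emp_id=106: dept='finance' → inner[salary >= 33558] → N
emp_id=107: dept='eng' → outer ELSE → base
emp_id=108: dept='hr' → inner[level >= 6] → H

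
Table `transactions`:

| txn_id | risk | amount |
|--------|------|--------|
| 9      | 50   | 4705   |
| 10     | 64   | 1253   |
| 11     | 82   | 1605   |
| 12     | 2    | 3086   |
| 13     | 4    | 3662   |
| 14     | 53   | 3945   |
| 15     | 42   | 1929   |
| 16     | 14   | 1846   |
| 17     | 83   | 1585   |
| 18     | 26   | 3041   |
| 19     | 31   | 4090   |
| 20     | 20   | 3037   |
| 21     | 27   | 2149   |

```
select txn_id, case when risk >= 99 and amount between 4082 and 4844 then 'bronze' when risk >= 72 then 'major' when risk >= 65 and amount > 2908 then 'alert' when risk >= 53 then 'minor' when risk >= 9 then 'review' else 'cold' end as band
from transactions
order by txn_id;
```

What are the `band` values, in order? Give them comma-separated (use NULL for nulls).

review, minor, major, cold, cold, minor, review, review, major, review, review, review, review

txn_id=9: risk >= 9 → review
txn_id=10: risk >= 53 → minor
txn_id=11: risk >= 72 → major
txn_id=12: ELSE → cold
txn_id=13: ELSE → cold
txn_id=14: risk >= 53 → minor
txn_id=15: risk >= 9 → review
txn_id=16: risk >= 9 → review
txn_id=17: risk >= 72 → major
txn_id=18: risk >= 9 → review
txn_id=19: risk >= 9 → review
txn_id=20: risk >= 9 → review
txn_id=21: risk >= 9 → review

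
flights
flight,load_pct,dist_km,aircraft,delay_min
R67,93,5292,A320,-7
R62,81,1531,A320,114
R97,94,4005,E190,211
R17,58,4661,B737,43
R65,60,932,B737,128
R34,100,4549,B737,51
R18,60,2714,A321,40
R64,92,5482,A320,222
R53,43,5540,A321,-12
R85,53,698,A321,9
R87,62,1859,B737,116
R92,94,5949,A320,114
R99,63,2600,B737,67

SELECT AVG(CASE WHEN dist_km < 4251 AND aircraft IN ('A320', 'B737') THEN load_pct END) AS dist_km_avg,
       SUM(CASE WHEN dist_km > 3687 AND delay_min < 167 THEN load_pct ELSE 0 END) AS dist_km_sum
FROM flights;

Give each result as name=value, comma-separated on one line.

dist_km_avg=66.5, dist_km_sum=388

[dist_km_avg: dist_km < 4251 AND aircraft IN ('A320', 'B737')]
flight=R67: ✗
flight=R62: ✓ → 81
flight=R97: ✗
flight=R17: ✗
flight=R65: ✓ → 60
flight=R34: ✗
flight=R18: ✗
flight=R64: ✗
flight=R53: ✗
flight=R85: ✗
flight=R87: ✓ → 62
flight=R92: ✗
flight=R99: ✓ → 63
dist_km_avg = (81 + 60 + 62 + 63) / 4 = 66.5
—
[dist_km_sum: dist_km > 3687 AND delay_min < 167]
flight=R67: ✓ → 93
flight=R62: ✗
flight=R97: ✗
flight=R17: ✓ → 58
flight=R65: ✗
flight=R34: ✓ → 100
flight=R18: ✗
flight=R64: ✗
flight=R53: ✓ → 43
flight=R85: ✗
flight=R87: ✗
flight=R92: ✓ → 94
flight=R99: ✗
dist_km_sum = 93 + 58 + 100 + 43 + 94 = 388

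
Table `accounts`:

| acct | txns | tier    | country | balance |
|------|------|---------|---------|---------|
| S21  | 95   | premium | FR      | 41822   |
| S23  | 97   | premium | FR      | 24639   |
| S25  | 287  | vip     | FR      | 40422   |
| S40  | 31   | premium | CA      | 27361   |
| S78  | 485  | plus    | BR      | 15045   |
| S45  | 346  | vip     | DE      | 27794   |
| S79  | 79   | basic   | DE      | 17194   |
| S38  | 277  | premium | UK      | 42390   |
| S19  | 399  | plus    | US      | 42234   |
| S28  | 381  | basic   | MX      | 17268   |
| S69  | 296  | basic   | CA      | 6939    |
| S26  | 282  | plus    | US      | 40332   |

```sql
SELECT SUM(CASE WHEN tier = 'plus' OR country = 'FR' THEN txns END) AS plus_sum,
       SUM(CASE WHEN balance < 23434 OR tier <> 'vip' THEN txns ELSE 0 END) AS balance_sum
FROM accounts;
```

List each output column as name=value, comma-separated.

[plus_sum: tier = 'plus' OR country = 'FR']
acct=S21: ✓ → 95
acct=S23: ✓ → 97
acct=S25: ✓ → 287
acct=S40: ✗
acct=S78: ✓ → 485
acct=S45: ✗
acct=S79: ✗
acct=S38: ✗
acct=S19: ✓ → 399
acct=S28: ✗
acct=S69: ✗
acct=S26: ✓ → 282
plus_sum = 95 + 97 + 287 + 485 + 399 + 282 = 1645
—
[balance_sum: balance < 23434 OR tier <> 'vip']
acct=S21: ✓ → 95
acct=S23: ✓ → 97
acct=S25: ✗
acct=S40: ✓ → 31
acct=S78: ✓ → 485
acct=S45: ✗
acct=S79: ✓ → 79
acct=S38: ✓ → 277
acct=S19: ✓ → 399
acct=S28: ✓ → 381
acct=S69: ✓ → 296
acct=S26: ✓ → 282
balance_sum = 95 + 97 + 31 + 485 + 79 + 277 + 399 + 381 + 296 + 282 = 2422

plus_sum=1645, balance_sum=2422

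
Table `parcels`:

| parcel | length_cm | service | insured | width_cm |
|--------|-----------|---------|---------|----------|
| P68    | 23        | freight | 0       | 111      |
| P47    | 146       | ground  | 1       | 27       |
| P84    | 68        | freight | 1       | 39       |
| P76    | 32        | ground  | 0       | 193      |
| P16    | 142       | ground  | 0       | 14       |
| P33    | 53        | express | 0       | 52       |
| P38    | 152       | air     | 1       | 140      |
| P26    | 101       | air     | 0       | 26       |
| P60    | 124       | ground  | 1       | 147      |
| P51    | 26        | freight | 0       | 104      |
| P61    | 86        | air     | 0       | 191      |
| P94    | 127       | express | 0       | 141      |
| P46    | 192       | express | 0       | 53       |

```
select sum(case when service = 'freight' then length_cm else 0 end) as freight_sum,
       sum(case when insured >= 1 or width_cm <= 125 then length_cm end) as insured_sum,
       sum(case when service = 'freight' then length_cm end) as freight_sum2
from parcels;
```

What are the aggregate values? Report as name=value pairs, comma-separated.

[freight_sum: service = 'freight']
parcel=P68: ✓ → 23
parcel=P47: ✗
parcel=P84: ✓ → 68
parcel=P76: ✗
parcel=P16: ✗
parcel=P33: ✗
parcel=P38: ✗
parcel=P26: ✗
parcel=P60: ✗
parcel=P51: ✓ → 26
parcel=P61: ✗
parcel=P94: ✗
parcel=P46: ✗
freight_sum = 23 + 68 + 26 = 117
—
[insured_sum: insured >= 1 or width_cm <= 125]
parcel=P68: ✓ → 23
parcel=P47: ✓ → 146
parcel=P84: ✓ → 68
parcel=P76: ✗
parcel=P16: ✓ → 142
parcel=P33: ✓ → 53
parcel=P38: ✓ → 152
parcel=P26: ✓ → 101
parcel=P60: ✓ → 124
parcel=P51: ✓ → 26
parcel=P61: ✗
parcel=P94: ✗
parcel=P46: ✓ → 192
insured_sum = 23 + 146 + 68 + 142 + 53 + 152 + 101 + 124 + 26 + 192 = 1027
—
[freight_sum2: service = 'freight']
parcel=P68: ✓ → 23
parcel=P47: ✗
parcel=P84: ✓ → 68
parcel=P76: ✗
parcel=P16: ✗
parcel=P33: ✗
parcel=P38: ✗
parcel=P26: ✗
parcel=P60: ✗
parcel=P51: ✓ → 26
parcel=P61: ✗
parcel=P94: ✗
parcel=P46: ✗
freight_sum2 = 23 + 68 + 26 = 117

freight_sum=117, insured_sum=1027, freight_sum2=117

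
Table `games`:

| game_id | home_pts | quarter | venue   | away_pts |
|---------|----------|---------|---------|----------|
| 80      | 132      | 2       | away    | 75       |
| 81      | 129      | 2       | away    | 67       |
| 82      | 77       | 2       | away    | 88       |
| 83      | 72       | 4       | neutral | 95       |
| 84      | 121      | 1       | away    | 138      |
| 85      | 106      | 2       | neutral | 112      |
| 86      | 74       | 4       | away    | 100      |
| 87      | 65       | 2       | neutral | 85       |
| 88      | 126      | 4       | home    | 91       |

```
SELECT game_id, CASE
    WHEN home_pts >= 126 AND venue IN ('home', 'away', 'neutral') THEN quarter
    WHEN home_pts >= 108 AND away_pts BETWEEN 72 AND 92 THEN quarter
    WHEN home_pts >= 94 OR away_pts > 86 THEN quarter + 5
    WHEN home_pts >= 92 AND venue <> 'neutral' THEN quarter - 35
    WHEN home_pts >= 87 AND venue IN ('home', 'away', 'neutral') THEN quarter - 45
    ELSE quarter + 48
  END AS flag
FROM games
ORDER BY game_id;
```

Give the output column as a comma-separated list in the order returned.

2, 2, 7, 9, 6, 7, 9, 50, 4

game_id=80: home_pts >= 126 AND venue IN ('home', 'away', 'neutral') → 2
game_id=81: home_pts >= 126 AND venue IN ('home', 'away', 'neutral') → 2
game_id=82: home_pts >= 94 OR away_pts > 86 → 7
game_id=83: home_pts >= 94 OR away_pts > 86 → 9
game_id=84: home_pts >= 94 OR away_pts > 86 → 6
game_id=85: home_pts >= 94 OR away_pts > 86 → 7
game_id=86: home_pts >= 94 OR away_pts > 86 → 9
game_id=87: ELSE → 50
game_id=88: home_pts >= 126 AND venue IN ('home', 'away', 'neutral') → 4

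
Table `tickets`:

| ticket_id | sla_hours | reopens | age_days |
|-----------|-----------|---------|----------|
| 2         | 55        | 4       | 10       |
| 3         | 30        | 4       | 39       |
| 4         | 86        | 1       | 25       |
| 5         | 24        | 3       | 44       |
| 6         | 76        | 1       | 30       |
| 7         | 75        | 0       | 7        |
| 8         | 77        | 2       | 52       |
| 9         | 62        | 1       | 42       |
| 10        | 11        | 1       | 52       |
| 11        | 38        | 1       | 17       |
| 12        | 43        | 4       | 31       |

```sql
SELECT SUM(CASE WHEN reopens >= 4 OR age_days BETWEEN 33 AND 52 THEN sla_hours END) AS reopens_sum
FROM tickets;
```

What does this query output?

302

ticket_id=2: ✓ → 55
ticket_id=3: ✓ → 30
ticket_id=4: ✗
ticket_id=5: ✓ → 24
ticket_id=6: ✗
ticket_id=7: ✗
ticket_id=8: ✓ → 77
ticket_id=9: ✓ → 62
ticket_id=10: ✓ → 11
ticket_id=11: ✗
ticket_id=12: ✓ → 43
reopens_sum = 55 + 30 + 24 + 77 + 62 + 11 + 43 = 302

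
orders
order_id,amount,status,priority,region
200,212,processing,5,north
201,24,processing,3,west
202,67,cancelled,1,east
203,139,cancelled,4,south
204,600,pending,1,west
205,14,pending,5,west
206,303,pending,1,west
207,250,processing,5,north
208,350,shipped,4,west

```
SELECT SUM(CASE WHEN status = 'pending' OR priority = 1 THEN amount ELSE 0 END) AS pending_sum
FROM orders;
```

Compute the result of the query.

order_id=200: ✗
order_id=201: ✗
order_id=202: ✓ → 67
order_id=203: ✗
order_id=204: ✓ → 600
order_id=205: ✓ → 14
order_id=206: ✓ → 303
order_id=207: ✗
order_id=208: ✗
pending_sum = 67 + 600 + 14 + 303 = 984

984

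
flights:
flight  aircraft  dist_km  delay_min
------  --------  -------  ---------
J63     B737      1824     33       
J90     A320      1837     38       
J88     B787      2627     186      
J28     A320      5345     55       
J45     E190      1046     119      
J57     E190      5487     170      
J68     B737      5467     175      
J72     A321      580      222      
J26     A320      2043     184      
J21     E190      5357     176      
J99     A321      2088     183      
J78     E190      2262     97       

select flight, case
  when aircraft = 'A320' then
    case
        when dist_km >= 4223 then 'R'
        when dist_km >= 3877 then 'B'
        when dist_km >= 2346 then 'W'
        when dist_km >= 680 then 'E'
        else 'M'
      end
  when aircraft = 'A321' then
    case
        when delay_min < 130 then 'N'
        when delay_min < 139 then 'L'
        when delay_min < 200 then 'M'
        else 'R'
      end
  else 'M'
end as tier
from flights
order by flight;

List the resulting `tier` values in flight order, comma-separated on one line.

flight=J21: aircraft='E190' → outer ELSE → M
flight=J26: aircraft='A320' → inner[dist_km >= 680] → E
flight=J28: aircraft='A320' → inner[dist_km >= 4223] → R
flight=J45: aircraft='E190' → outer ELSE → M
flight=J57: aircraft='E190' → outer ELSE → M
flight=J63: aircraft='B737' → outer ELSE → M
flight=J68: aircraft='B737' → outer ELSE → M
flight=J72: aircraft='A321' → inner[ELSE] → R
flight=J78: aircraft='E190' → outer ELSE → M
flight=J88: aircraft='B787' → outer ELSE → M
flight=J90: aircraft='A320' → inner[dist_km >= 680] → E
flight=J99: aircraft='A321' → inner[delay_min < 200] → M

M, E, R, M, M, M, M, R, M, M, E, M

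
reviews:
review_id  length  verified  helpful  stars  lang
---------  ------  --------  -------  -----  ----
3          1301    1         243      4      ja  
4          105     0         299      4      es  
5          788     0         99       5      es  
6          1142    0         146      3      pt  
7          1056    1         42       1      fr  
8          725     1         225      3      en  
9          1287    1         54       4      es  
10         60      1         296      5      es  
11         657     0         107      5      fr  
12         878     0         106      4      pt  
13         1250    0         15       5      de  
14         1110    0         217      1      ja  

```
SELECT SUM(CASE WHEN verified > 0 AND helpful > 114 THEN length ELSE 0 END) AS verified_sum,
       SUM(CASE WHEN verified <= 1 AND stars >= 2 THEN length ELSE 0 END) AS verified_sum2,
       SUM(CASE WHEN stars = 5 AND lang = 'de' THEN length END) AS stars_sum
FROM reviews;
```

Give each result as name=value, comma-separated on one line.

verified_sum=2086, verified_sum2=8193, stars_sum=1250

[verified_sum: verified > 0 AND helpful > 114]
review_id=3: ✓ → 1301
review_id=4: ✗
review_id=5: ✗
review_id=6: ✗
review_id=7: ✗
review_id=8: ✓ → 725
review_id=9: ✗
review_id=10: ✓ → 60
review_id=11: ✗
review_id=12: ✗
review_id=13: ✗
review_id=14: ✗
verified_sum = 1301 + 725 + 60 = 2086
—
[verified_sum2: verified <= 1 AND stars >= 2]
review_id=3: ✓ → 1301
review_id=4: ✓ → 105
review_id=5: ✓ → 788
review_id=6: ✓ → 1142
review_id=7: ✗
review_id=8: ✓ → 725
review_id=9: ✓ → 1287
review_id=10: ✓ → 60
review_id=11: ✓ → 657
review_id=12: ✓ → 878
review_id=13: ✓ → 1250
review_id=14: ✗
verified_sum2 = 1301 + 105 + 788 + 1142 + 725 + 1287 + 60 + 657 + 878 + 1250 = 8193
—
[stars_sum: stars = 5 AND lang = 'de']
review_id=3: ✗
review_id=4: ✗
review_id=5: ✗
review_id=6: ✗
review_id=7: ✗
review_id=8: ✗
review_id=9: ✗
review_id=10: ✗
review_id=11: ✗
review_id=12: ✗
review_id=13: ✓ → 1250
review_id=14: ✗
stars_sum = 1250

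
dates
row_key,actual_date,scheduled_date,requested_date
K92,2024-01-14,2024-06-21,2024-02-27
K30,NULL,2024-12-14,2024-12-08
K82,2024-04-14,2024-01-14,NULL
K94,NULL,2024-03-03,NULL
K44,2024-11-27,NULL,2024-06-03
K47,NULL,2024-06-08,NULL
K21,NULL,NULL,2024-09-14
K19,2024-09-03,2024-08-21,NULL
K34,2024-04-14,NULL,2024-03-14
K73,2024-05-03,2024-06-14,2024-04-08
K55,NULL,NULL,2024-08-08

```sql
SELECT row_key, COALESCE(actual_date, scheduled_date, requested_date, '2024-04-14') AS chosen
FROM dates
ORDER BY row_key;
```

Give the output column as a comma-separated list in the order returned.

2024-09-03, 2024-09-14, 2024-12-14, 2024-04-14, 2024-11-27, 2024-06-08, 2024-08-08, 2024-05-03, 2024-04-14, 2024-01-14, 2024-03-03

row_key=K19: actual_date=2024-09-03 → 2024-09-03
row_key=K21: actual_date=NULL, scheduled_date=NULL, requested_date=2024-09-14 → 2024-09-14
row_key=K30: actual_date=NULL, scheduled_date=2024-12-14 → 2024-12-14
row_key=K34: actual_date=2024-04-14 → 2024-04-14
row_key=K44: actual_date=2024-11-27 → 2024-11-27
row_key=K47: actual_date=NULL, scheduled_date=2024-06-08 → 2024-06-08
row_key=K55: actual_date=NULL, scheduled_date=NULL, requested_date=2024-08-08 → 2024-08-08
row_key=K73: actual_date=2024-05-03 → 2024-05-03
row_key=K82: actual_date=2024-04-14 → 2024-04-14
row_key=K92: actual_date=2024-01-14 → 2024-01-14
row_key=K94: actual_date=NULL, scheduled_date=2024-03-03 → 2024-03-03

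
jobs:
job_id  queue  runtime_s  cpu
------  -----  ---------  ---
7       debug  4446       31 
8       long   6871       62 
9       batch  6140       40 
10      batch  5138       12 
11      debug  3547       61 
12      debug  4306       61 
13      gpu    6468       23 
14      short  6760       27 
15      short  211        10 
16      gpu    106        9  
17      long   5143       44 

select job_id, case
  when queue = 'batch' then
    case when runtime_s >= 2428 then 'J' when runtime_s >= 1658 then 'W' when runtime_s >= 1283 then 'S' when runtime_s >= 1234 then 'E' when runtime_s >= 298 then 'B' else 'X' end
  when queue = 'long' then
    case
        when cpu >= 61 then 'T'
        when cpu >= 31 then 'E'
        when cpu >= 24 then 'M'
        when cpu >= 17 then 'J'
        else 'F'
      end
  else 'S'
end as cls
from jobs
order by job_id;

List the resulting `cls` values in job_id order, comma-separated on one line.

S, T, J, J, S, S, S, S, S, S, E

job_id=7: queue='debug' → outer ELSE → S
job_id=8: queue='long' → inner[cpu >= 61] → T
job_id=9: queue='batch' → inner[runtime_s >= 2428] → J
job_id=10: queue='batch' → inner[runtime_s >= 2428] → J
job_id=11: queue='debug' → outer ELSE → S
job_id=12: queue='debug' → outer ELSE → S
job_id=13: queue='gpu' → outer ELSE → S
job_id=14: queue='short' → outer ELSE → S
job_id=15: queue='short' → outer ELSE → S
job_id=16: queue='gpu' → outer ELSE → S
job_id=17: queue='long' → inner[cpu >= 31] → E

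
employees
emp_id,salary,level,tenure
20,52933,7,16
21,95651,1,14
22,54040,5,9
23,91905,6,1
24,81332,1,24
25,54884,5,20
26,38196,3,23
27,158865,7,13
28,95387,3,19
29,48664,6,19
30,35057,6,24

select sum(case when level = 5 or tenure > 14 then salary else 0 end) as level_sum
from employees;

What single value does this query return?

emp_id=20: ✓ → 52933
emp_id=21: ✗
emp_id=22: ✓ → 54040
emp_id=23: ✗
emp_id=24: ✓ → 81332
emp_id=25: ✓ → 54884
emp_id=26: ✓ → 38196
emp_id=27: ✗
emp_id=28: ✓ → 95387
emp_id=29: ✓ → 48664
emp_id=30: ✓ → 35057
level_sum = 52933 + 54040 + 81332 + 54884 + 38196 + 95387 + 48664 + 35057 = 460493

460493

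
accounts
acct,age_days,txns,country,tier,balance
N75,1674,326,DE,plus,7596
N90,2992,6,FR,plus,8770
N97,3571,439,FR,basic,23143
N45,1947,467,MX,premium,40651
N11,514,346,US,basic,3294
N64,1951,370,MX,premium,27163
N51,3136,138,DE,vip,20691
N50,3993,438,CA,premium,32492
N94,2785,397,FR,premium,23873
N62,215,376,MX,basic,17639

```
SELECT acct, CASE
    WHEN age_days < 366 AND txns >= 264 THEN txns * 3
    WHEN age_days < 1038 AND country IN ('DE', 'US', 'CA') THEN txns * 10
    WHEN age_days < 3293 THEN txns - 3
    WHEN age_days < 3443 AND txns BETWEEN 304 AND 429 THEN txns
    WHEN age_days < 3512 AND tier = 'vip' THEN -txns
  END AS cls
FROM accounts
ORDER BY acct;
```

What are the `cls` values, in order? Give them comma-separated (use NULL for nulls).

acct=N11: age_days < 1038 AND country IN ('DE', 'US', 'CA') → 3460
acct=N45: age_days < 3293 → 464
acct=N50: (no match → NULL) → NULL
acct=N51: age_days < 3293 → 135
acct=N62: age_days < 366 AND txns >= 264 → 1128
acct=N64: age_days < 3293 → 367
acct=N75: age_days < 3293 → 323
acct=N90: age_days < 3293 → 3
acct=N94: age_days < 3293 → 394
acct=N97: (no match → NULL) → NULL

3460, 464, NULL, 135, 1128, 367, 323, 3, 394, NULL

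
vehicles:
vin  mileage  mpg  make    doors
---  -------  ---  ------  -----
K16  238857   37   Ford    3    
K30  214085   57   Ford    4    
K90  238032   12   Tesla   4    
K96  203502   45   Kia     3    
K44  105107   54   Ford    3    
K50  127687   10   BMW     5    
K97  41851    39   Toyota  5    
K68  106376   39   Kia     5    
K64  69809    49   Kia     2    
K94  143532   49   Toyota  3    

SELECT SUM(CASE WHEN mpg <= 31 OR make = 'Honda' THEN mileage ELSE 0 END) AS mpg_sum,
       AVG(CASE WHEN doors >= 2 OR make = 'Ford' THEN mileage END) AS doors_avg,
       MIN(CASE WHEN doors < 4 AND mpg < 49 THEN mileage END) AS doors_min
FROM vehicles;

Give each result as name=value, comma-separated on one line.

mpg_sum=365719, doors_avg=148883.8, doors_min=203502

[mpg_sum: mpg <= 31 OR make = 'Honda']
vin=K16: ✗
vin=K30: ✗
vin=K90: ✓ → 238032
vin=K96: ✗
vin=K44: ✗
vin=K50: ✓ → 127687
vin=K97: ✗
vin=K68: ✗
vin=K64: ✗
vin=K94: ✗
mpg_sum = 238032 + 127687 = 365719
—
[doors_avg: doors >= 2 OR make = 'Ford']
vin=K16: ✓ → 238857
vin=K30: ✓ → 214085
vin=K90: ✓ → 238032
vin=K96: ✓ → 203502
vin=K44: ✓ → 105107
vin=K50: ✓ → 127687
vin=K97: ✓ → 41851
vin=K68: ✓ → 106376
vin=K64: ✓ → 69809
vin=K94: ✓ → 143532
doors_avg = (238857 + 214085 + 238032 + 203502 + 105107 + 127687 + 41851 + 106376 + 69809 + 143532) / 10 = 148883.8
—
[doors_min: doors < 4 AND mpg < 49]
vin=K16: ✓ → 238857
vin=K30: ✗
vin=K90: ✗
vin=K96: ✓ → 203502
vin=K44: ✗
vin=K50: ✗
vin=K97: ✗
vin=K68: ✗
vin=K64: ✗
vin=K94: ✗
doors_min = MIN(238857, 203502) = 203502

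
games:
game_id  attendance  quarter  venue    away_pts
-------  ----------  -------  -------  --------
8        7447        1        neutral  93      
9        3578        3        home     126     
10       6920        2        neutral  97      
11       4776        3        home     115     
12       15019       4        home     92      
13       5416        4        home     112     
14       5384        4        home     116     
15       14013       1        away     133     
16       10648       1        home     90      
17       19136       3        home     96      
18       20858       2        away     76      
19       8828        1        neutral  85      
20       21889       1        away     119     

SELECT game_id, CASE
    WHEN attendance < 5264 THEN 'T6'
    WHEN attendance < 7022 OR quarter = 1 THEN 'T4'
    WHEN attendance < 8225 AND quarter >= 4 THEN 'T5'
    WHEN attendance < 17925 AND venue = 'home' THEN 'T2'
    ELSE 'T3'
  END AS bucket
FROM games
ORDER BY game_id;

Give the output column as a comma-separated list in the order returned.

T4, T6, T4, T6, T2, T4, T4, T4, T4, T3, T3, T4, T4

game_id=8: attendance < 7022 OR quarter = 1 → T4
game_id=9: attendance < 5264 → T6
game_id=10: attendance < 7022 OR quarter = 1 → T4
game_id=11: attendance < 5264 → T6
game_id=12: attendance < 17925 AND venue = 'home' → T2
game_id=13: attendance < 7022 OR quarter = 1 → T4
game_id=14: attendance < 7022 OR quarter = 1 → T4
game_id=15: attendance < 7022 OR quarter = 1 → T4
game_id=16: attendance < 7022 OR quarter = 1 → T4
game_id=17: ELSE → T3
game_id=18: ELSE → T3
game_id=19: attendance < 7022 OR quarter = 1 → T4
game_id=20: attendance < 7022 OR quarter = 1 → T4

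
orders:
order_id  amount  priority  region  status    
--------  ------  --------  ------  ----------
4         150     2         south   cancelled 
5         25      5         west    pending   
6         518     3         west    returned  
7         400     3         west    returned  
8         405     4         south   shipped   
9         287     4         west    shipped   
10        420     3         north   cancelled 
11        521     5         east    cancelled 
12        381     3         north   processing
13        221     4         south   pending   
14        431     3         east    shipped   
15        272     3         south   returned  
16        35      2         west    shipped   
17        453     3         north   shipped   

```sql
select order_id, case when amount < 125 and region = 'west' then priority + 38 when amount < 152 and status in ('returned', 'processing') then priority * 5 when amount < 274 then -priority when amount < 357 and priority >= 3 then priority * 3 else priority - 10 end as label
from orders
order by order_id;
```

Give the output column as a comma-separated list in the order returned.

-2, 43, -7, -7, -6, 12, -7, -5, -7, -4, -7, -3, 40, -7

order_id=4: amount < 274 → -2
order_id=5: amount < 125 and region = 'west' → 43
order_id=6: ELSE → -7
order_id=7: ELSE → -7
order_id=8: ELSE → -6
order_id=9: amount < 357 and priority >= 3 → 12
order_id=10: ELSE → -7
order_id=11: ELSE → -5
order_id=12: ELSE → -7
order_id=13: amount < 274 → -4
order_id=14: ELSE → -7
order_id=15: amount < 274 → -3
order_id=16: amount < 125 and region = 'west' → 40
order_id=17: ELSE → -7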